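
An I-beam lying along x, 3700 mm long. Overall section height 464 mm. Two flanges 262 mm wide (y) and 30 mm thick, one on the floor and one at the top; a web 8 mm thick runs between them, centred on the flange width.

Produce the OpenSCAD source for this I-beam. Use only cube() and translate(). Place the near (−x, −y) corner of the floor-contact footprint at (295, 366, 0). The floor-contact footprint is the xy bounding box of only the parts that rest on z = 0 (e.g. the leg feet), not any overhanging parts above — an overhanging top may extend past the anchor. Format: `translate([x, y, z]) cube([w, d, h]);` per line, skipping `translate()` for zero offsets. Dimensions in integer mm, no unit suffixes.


translate([295, 366, 0]) cube([3700, 262, 30]);
translate([295, 493, 30]) cube([3700, 8, 404]);
translate([295, 366, 434]) cube([3700, 262, 30]);


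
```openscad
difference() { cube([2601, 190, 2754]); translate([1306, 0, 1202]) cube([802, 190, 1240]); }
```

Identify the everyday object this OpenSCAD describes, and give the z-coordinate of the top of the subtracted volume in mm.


A wall with a window opening. The window head height is 2442 mm.

A wall with a rectangular opening subtracted — a window. Sill at z = 1202, opening 1240 mm tall, so the head is at 1202 + 1240 = 2442 mm.


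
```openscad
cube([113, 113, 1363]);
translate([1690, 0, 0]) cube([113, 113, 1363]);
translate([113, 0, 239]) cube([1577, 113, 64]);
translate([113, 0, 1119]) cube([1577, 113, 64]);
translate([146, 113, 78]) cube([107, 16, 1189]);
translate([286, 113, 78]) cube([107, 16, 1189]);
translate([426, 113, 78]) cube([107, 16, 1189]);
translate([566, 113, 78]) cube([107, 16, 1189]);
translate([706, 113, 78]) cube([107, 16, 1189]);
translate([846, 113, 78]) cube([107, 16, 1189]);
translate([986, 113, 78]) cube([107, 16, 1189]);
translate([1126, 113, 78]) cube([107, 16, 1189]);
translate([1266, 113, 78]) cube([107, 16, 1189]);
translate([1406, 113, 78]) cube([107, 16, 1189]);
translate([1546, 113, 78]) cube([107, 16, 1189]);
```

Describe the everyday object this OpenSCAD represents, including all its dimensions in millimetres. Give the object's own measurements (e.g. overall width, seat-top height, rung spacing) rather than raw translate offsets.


A fence section. Two 113×113 mm posts, 1363 mm tall, stand on the floor with a clear span of 1577 mm between their inner faces. Two horizontal rails of 113×64 mm section span the gap between the posts with their undersides at z = 239 mm and z = 1119 mm, flush with the posts' −y face. 11 pickets, each 107 mm wide, 16 mm thick and 1189 mm tall, are fixed to the +y face of the rails with their bottoms at z = 78 mm, spaced across the span with a 33 mm gap after the −x post and between neighbouring pickets, with 37 mm left before the +x post.


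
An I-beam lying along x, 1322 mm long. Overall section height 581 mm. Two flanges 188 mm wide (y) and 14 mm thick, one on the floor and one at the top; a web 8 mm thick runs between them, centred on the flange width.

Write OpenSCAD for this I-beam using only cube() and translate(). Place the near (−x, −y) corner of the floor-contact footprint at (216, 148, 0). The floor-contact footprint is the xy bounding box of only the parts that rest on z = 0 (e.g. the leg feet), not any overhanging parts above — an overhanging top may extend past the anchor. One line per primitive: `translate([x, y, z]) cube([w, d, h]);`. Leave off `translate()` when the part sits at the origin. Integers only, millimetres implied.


translate([216, 148, 0]) cube([1322, 188, 14]);
translate([216, 238, 14]) cube([1322, 8, 553]);
translate([216, 148, 567]) cube([1322, 188, 14]);


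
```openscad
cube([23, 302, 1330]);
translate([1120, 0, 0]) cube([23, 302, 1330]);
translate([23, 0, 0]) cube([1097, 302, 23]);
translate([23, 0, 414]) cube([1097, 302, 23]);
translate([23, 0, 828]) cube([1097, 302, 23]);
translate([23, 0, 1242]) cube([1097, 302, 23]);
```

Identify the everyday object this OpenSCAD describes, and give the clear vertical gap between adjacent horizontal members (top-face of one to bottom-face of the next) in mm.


A bookshelf. The clear shelf gap is 391 mm.

Two tall side panels with 4 horizontal boards between them — a bookshelf. The first two shelf undersides are at z = 0 and z = 414; with shelf thickness 23, the clear gap is 414 − 0 − 23 = 391 mm.


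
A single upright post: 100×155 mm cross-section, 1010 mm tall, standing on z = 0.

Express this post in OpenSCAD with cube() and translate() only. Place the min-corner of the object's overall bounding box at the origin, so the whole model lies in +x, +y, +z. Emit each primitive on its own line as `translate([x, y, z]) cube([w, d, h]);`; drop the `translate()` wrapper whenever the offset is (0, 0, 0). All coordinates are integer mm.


cube([100, 155, 1010]);


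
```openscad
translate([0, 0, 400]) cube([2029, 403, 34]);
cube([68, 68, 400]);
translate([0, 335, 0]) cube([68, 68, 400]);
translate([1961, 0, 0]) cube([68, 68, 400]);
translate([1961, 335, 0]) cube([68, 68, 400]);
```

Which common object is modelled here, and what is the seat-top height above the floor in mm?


A bench. The seat-top height is 434 mm.

A long slab on four corner posts — a bench. The slab sits at z = 400 with thickness 34, so the top is 400 + 34 = 434 mm.


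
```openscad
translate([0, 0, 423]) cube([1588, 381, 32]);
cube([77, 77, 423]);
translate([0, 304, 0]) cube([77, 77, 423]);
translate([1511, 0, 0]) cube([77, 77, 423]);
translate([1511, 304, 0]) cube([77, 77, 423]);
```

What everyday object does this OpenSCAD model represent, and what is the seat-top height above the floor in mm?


A bench. The seat-top height is 455 mm.

A long slab on four corner posts — a bench. The slab sits at z = 423 with thickness 32, so the top is 423 + 32 = 455 mm.


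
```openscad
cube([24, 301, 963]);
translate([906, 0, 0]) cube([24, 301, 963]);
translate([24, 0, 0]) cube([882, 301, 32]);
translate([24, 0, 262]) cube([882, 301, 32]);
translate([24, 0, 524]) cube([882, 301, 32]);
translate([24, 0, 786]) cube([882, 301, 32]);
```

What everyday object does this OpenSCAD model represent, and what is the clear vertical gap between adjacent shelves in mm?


A bookshelf. The clear shelf gap is 230 mm.

Two tall side panels with 4 horizontal boards between them — a bookshelf. The first two shelf undersides are at z = 0 and z = 262; with shelf thickness 32, the clear gap is 262 − 0 − 32 = 230 mm.


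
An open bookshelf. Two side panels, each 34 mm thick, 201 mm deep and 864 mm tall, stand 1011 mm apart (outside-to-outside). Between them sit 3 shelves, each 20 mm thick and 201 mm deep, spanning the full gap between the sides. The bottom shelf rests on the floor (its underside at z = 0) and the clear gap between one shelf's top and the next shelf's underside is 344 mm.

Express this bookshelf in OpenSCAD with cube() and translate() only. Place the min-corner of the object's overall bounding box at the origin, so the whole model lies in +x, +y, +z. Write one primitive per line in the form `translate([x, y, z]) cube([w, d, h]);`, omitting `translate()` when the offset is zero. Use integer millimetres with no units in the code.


cube([34, 201, 864]);
translate([977, 0, 0]) cube([34, 201, 864]);
translate([34, 0, 0]) cube([943, 201, 20]);
translate([34, 0, 364]) cube([943, 201, 20]);
translate([34, 0, 728]) cube([943, 201, 20]);


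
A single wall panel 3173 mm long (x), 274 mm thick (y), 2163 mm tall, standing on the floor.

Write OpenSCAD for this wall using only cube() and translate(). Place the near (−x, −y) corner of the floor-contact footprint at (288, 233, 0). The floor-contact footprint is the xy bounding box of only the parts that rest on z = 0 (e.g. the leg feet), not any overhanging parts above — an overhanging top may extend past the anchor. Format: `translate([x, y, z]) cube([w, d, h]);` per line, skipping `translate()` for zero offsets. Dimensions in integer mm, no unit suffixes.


translate([288, 233, 0]) cube([3173, 274, 2163]);


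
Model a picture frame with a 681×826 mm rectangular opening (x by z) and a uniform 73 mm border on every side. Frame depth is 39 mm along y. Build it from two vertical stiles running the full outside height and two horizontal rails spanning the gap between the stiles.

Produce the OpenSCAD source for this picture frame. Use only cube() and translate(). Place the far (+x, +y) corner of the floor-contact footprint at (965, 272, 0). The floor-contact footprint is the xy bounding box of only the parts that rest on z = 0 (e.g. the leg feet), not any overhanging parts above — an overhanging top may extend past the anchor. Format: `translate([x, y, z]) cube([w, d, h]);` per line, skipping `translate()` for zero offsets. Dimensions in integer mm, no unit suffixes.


translate([138, 233, 0]) cube([73, 39, 972]);
translate([892, 233, 0]) cube([73, 39, 972]);
translate([211, 233, 0]) cube([681, 39, 73]);
translate([211, 233, 899]) cube([681, 39, 73]);


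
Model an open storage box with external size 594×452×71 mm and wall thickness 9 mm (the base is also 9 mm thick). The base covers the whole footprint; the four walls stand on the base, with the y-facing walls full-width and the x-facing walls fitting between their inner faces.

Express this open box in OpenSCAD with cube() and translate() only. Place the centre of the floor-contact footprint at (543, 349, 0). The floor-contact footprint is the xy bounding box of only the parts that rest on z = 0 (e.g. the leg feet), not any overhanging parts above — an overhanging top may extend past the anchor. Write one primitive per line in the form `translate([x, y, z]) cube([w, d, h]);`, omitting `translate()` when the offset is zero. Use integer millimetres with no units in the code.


translate([246, 123, 0]) cube([594, 452, 9]);
translate([246, 123, 9]) cube([594, 9, 62]);
translate([246, 566, 9]) cube([594, 9, 62]);
translate([246, 132, 9]) cube([9, 434, 62]);
translate([831, 132, 9]) cube([9, 434, 62]);


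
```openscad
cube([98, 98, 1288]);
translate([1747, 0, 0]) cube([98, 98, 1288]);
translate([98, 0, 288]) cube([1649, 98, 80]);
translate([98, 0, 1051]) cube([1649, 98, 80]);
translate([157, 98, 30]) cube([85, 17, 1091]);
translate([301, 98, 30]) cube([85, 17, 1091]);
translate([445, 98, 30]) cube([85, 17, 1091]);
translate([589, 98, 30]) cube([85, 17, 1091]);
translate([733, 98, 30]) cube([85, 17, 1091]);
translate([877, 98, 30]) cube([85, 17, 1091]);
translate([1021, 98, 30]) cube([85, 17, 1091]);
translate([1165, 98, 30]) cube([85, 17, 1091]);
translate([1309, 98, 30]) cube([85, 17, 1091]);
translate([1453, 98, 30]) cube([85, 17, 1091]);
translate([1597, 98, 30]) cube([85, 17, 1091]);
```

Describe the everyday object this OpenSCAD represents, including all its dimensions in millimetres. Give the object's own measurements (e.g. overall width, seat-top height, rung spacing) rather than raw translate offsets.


A fence section. Two 98×98 mm posts, 1288 mm tall, stand on the floor with a clear span of 1649 mm between their inner faces. Two horizontal rails of 98×80 mm section span the gap between the posts with their undersides at z = 288 mm and z = 1051 mm, flush with the posts' −y face. 11 pickets, each 85 mm wide, 17 mm thick and 1091 mm tall, are fixed to the +y face of the rails with their bottoms at z = 30 mm, spaced across the span with a 59 mm gap after the −x post and between neighbouring pickets, with 65 mm left before the +x post.


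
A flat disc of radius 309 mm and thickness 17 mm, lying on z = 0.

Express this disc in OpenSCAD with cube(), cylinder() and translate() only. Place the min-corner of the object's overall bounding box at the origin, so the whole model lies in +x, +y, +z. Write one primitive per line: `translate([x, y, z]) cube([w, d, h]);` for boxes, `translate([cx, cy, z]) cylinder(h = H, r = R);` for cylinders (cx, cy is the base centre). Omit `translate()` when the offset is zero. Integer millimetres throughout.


translate([309, 309, 0]) cylinder(h = 17, r = 309);


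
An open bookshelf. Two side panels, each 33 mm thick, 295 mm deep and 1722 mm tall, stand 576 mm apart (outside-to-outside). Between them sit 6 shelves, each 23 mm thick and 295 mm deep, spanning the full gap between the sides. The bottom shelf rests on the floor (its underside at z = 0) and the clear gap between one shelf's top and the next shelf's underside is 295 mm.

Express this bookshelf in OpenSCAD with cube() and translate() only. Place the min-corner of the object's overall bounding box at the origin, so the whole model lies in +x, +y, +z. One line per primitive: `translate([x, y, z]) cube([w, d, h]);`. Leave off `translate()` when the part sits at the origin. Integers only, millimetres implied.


cube([33, 295, 1722]);
translate([543, 0, 0]) cube([33, 295, 1722]);
translate([33, 0, 0]) cube([510, 295, 23]);
translate([33, 0, 318]) cube([510, 295, 23]);
translate([33, 0, 636]) cube([510, 295, 23]);
translate([33, 0, 954]) cube([510, 295, 23]);
translate([33, 0, 1272]) cube([510, 295, 23]);
translate([33, 0, 1590]) cube([510, 295, 23]);


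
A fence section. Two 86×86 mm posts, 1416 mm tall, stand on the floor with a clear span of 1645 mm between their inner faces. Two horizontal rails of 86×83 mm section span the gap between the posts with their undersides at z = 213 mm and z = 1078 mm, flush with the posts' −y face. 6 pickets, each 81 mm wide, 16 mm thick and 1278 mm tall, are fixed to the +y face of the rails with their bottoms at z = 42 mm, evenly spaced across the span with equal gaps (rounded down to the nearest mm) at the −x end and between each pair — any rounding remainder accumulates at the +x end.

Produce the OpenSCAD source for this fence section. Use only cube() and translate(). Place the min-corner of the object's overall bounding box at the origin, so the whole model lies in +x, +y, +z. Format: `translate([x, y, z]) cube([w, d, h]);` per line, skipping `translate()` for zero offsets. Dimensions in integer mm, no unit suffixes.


cube([86, 86, 1416]);
translate([1731, 0, 0]) cube([86, 86, 1416]);
translate([86, 0, 213]) cube([1645, 86, 83]);
translate([86, 0, 1078]) cube([1645, 86, 83]);
translate([251, 86, 42]) cube([81, 16, 1278]);
translate([497, 86, 42]) cube([81, 16, 1278]);
translate([743, 86, 42]) cube([81, 16, 1278]);
translate([989, 86, 42]) cube([81, 16, 1278]);
translate([1235, 86, 42]) cube([81, 16, 1278]);
translate([1481, 86, 42]) cube([81, 16, 1278]);


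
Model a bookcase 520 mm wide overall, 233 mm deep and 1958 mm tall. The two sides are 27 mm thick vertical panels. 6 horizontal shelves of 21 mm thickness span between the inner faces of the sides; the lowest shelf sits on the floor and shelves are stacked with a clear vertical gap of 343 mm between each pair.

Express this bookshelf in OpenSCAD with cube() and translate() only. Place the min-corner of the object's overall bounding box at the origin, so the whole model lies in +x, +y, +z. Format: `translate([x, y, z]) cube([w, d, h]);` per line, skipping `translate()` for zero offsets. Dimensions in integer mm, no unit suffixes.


cube([27, 233, 1958]);
translate([493, 0, 0]) cube([27, 233, 1958]);
translate([27, 0, 0]) cube([466, 233, 21]);
translate([27, 0, 364]) cube([466, 233, 21]);
translate([27, 0, 728]) cube([466, 233, 21]);
translate([27, 0, 1092]) cube([466, 233, 21]);
translate([27, 0, 1456]) cube([466, 233, 21]);
translate([27, 0, 1820]) cube([466, 233, 21]);


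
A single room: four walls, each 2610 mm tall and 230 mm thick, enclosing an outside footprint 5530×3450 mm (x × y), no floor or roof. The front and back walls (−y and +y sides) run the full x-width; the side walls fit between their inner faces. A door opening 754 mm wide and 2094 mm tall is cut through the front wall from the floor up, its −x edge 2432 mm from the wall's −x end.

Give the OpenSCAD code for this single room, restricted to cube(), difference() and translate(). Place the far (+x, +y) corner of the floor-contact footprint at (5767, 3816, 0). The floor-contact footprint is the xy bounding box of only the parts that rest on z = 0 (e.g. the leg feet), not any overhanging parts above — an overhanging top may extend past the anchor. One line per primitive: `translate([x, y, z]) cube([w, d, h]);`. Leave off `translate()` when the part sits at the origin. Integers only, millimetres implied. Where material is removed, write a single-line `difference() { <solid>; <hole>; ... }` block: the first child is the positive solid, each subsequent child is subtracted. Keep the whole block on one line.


difference() { translate([237, 366, 0]) cube([5530, 230, 2610]); translate([2669, 366, 0]) cube([754, 230, 2094]); }
translate([237, 3586, 0]) cube([5530, 230, 2610]);
translate([237, 596, 0]) cube([230, 2990, 2610]);
translate([5537, 596, 0]) cube([230, 2990, 2610]);


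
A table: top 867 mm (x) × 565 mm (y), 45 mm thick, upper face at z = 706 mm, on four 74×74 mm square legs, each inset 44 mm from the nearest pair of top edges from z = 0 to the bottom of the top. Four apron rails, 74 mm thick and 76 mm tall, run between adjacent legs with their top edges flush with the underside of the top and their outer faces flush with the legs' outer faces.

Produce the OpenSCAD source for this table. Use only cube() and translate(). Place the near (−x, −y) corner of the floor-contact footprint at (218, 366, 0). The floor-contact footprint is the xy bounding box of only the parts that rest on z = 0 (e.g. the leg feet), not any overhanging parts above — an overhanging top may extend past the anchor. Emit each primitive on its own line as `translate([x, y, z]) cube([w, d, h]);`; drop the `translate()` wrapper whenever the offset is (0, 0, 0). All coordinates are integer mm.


translate([174, 322, 661]) cube([867, 565, 45]);
translate([218, 366, 0]) cube([74, 74, 661]);
translate([923, 366, 0]) cube([74, 74, 661]);
translate([218, 769, 0]) cube([74, 74, 661]);
translate([923, 769, 0]) cube([74, 74, 661]);
translate([292, 366, 585]) cube([631, 74, 76]);
translate([292, 769, 585]) cube([631, 74, 76]);
translate([218, 440, 585]) cube([74, 329, 76]);
translate([923, 440, 585]) cube([74, 329, 76]);


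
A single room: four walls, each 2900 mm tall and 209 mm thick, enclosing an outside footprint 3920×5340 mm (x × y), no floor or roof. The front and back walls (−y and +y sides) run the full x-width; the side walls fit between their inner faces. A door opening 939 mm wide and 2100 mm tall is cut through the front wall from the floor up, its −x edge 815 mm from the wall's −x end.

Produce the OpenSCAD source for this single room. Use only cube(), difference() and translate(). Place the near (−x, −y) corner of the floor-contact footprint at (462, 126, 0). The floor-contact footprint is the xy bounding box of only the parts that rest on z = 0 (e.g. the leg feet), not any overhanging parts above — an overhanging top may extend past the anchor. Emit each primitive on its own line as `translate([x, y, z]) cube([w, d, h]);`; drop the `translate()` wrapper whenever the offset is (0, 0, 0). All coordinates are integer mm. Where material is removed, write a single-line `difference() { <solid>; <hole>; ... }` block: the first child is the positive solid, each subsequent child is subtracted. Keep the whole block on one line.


difference() { translate([462, 126, 0]) cube([3920, 209, 2900]); translate([1277, 126, 0]) cube([939, 209, 2100]); }
translate([462, 5257, 0]) cube([3920, 209, 2900]);
translate([462, 335, 0]) cube([209, 4922, 2900]);
translate([4173, 335, 0]) cube([209, 4922, 2900]);


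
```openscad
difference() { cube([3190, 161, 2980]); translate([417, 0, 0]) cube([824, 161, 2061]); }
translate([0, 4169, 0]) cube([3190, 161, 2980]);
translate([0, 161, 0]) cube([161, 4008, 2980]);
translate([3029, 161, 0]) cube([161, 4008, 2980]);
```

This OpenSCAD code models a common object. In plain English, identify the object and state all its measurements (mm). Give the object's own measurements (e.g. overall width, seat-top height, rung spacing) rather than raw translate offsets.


A single room: four walls, each 2980 mm tall and 161 mm thick, enclosing an outside footprint 3190×4330 mm (x × y), no floor or roof. The front and back walls (−y and +y sides) run the full x-width; the side walls fit between their inner faces. A door opening 824 mm wide and 2061 mm tall is cut through the front wall from the floor up, its −x edge 417 mm from the wall's −x end.


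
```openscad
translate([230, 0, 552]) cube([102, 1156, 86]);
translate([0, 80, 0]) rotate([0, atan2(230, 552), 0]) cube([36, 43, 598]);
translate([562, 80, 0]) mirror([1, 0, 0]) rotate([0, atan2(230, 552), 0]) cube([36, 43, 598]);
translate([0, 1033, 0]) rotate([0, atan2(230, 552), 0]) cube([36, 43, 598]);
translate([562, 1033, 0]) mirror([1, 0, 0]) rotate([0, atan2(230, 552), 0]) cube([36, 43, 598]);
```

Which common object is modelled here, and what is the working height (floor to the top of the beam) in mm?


A sawhorse. The overall height is 638 mm.

A beam across two mirrored pairs of raked legs — a sawhorse. The beam's underside is at z = 552 (matching the legs' vertical rise in atan2(230, 552)) and the beam is 86 mm tall, so its top is at 552 + 86 = 638 mm. The raked legs top out at the beam's underside, so that is the highest point.


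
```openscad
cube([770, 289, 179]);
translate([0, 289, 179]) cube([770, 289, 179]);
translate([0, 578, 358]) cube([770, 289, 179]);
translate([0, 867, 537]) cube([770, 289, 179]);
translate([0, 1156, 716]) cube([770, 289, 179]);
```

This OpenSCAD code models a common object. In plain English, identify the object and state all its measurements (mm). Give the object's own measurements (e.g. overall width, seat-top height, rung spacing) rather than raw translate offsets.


A straight staircase of 5 solid steps. Each step is 770 mm wide (x), 289 mm deep (y, the going) and 179 mm tall (the rise). The first step rests on the floor; each subsequent step sits one going further in +y and one rise higher in +z, directly behind and above the previous step with no overlap.


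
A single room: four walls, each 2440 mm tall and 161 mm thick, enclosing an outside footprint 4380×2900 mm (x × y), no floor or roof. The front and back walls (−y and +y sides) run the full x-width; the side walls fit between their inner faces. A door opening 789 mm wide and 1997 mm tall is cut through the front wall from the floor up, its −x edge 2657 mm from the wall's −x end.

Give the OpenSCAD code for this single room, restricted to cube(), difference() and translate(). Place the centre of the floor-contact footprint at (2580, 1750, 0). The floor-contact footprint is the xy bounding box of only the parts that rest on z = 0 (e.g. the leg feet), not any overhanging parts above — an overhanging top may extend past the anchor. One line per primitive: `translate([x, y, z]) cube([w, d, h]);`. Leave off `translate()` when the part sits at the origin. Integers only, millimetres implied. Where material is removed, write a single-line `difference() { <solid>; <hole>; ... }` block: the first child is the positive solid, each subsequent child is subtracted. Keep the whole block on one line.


difference() { translate([390, 300, 0]) cube([4380, 161, 2440]); translate([3047, 300, 0]) cube([789, 161, 1997]); }
translate([390, 3039, 0]) cube([4380, 161, 2440]);
translate([390, 461, 0]) cube([161, 2578, 2440]);
translate([4609, 461, 0]) cube([161, 2578, 2440]);


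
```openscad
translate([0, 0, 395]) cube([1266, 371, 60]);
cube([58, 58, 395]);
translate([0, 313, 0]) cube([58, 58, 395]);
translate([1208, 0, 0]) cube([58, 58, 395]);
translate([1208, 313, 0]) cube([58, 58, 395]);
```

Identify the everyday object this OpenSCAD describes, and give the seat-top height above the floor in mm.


A bench. The seat-top height is 455 mm.

A long slab on four corner posts — a bench. The slab sits at z = 395 with thickness 60, so the top is 395 + 60 = 455 mm.


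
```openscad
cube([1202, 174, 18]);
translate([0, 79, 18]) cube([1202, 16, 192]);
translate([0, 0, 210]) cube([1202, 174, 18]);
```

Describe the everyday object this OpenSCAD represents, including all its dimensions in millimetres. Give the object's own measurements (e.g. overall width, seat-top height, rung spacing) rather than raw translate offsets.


An I-beam lying along x, 1202 mm long. Overall section height 228 mm. Two flanges 174 mm wide (y) and 18 mm thick, one on the floor and one at the top; a web 16 mm thick runs between them, centred on the flange width.


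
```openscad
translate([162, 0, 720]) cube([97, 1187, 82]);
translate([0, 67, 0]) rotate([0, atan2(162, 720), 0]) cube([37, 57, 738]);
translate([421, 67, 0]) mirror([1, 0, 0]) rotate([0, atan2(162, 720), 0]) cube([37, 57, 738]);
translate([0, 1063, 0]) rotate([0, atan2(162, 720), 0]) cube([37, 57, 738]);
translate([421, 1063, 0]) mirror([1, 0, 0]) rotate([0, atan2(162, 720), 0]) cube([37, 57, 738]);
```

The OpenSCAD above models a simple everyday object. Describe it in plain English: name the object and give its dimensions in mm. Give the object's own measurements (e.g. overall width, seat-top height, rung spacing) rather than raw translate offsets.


A sawhorse. A 97×1187×82 mm beam (x, y, z) sits on two A-frame leg pairs. Each pair is two raked legs of 37×57 mm section (57 mm along y) splaying symmetrically in x. Each leg rises 720 mm vertically over 162 mm of horizontal reach and is 738 mm long along its own axis. Every leg's outer bottom edge rests on the floor and its outer top edge meets a bottom edge of the beam — the left legs (tilting toward +x) meet the beam's −x bottom edge, the right legs (their mirror images, tilting toward −x) meet its +x bottom edge — so the leg tops tuck under the beam, the beam's underside is 720 mm above the floor, and the feet are 421 mm apart outside-to-outside with the beam centred between them. The two leg pairs are set in 67 mm from either end of the beam.


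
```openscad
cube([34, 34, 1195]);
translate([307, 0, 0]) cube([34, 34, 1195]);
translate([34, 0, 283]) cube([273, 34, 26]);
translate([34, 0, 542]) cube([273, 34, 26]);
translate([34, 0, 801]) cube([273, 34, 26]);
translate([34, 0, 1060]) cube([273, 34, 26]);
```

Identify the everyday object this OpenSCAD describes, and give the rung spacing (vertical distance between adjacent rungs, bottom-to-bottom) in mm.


A ladder. The rung spacing is 259 mm.

Two tall 34×34 posts with 4 short bars between them — a ladder. Adjacent rungs sit at z = 283 and z = 542, so the spacing is 542 − 283 = 259 mm.


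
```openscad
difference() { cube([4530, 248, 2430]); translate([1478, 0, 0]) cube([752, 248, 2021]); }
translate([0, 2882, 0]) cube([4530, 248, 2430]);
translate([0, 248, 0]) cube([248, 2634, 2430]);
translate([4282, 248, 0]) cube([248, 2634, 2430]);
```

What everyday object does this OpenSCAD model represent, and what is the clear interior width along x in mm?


A single room. The interior width is 4034 mm.

Four walls enclosing a rectangle with a door in the front wall — a room. Outside width 4530 minus two 248 mm walls gives 4034 mm.


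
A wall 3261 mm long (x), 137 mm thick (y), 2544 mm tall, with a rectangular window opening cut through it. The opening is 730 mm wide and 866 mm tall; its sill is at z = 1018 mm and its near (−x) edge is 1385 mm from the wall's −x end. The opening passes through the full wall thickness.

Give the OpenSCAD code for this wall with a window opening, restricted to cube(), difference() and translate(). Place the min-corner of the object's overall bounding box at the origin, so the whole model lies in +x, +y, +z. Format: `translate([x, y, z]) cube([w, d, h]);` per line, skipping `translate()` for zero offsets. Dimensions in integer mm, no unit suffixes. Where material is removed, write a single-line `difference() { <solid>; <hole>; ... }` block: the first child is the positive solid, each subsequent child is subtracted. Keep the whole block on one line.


difference() { cube([3261, 137, 2544]); translate([1385, 0, 1018]) cube([730, 137, 866]); }


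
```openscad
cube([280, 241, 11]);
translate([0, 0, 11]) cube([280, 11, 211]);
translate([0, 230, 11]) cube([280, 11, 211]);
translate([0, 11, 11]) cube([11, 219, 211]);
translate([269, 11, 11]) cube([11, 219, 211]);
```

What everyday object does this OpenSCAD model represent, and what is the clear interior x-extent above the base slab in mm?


An open box. The internal width is 258 mm.

A 280×241 base slab with four walls standing on it — an open box. The base is 280 mm wide and the walls are 11 mm thick, so the internal width is 280 − 2 × 11 = 258 mm.


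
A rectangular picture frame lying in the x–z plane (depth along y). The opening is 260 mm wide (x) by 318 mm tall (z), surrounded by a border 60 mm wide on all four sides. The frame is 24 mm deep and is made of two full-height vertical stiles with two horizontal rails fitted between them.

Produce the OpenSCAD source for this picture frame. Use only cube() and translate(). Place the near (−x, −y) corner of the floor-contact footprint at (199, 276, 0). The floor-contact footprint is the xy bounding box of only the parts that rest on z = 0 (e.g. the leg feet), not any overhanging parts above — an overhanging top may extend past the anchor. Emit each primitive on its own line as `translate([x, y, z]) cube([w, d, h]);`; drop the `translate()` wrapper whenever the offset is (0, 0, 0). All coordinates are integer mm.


translate([199, 276, 0]) cube([60, 24, 438]);
translate([519, 276, 0]) cube([60, 24, 438]);
translate([259, 276, 0]) cube([260, 24, 60]);
translate([259, 276, 378]) cube([260, 24, 60]);


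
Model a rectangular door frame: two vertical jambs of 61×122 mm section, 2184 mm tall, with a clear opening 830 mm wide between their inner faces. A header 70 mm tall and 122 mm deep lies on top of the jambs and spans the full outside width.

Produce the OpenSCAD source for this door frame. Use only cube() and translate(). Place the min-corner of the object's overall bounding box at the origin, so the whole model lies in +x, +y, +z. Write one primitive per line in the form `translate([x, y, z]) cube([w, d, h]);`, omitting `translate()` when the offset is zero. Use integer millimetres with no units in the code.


cube([61, 122, 2184]);
translate([891, 0, 0]) cube([61, 122, 2184]);
translate([0, 0, 2184]) cube([952, 122, 70]);


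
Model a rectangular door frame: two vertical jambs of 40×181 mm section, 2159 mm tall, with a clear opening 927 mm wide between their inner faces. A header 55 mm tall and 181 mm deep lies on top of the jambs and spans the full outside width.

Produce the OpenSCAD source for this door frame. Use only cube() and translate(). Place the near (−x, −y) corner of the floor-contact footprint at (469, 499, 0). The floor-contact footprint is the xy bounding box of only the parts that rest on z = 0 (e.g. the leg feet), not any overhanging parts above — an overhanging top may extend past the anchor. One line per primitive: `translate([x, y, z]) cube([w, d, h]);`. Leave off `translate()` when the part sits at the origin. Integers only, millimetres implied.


translate([469, 499, 0]) cube([40, 181, 2159]);
translate([1436, 499, 0]) cube([40, 181, 2159]);
translate([469, 499, 2159]) cube([1007, 181, 55]);


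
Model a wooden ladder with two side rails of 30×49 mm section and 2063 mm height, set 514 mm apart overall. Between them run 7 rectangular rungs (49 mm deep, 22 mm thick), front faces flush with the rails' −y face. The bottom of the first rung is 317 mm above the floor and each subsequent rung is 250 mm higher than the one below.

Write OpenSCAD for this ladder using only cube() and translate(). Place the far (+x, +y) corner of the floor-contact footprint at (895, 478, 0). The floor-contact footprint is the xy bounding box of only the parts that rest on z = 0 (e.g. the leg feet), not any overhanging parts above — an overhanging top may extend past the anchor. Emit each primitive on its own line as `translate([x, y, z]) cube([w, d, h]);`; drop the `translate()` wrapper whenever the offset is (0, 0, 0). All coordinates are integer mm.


// rung span = 514 - 2*30 = 454
// rung[k] z = 317 + k*250
translate([381, 429, 0]) cube([30, 49, 2063]);
translate([865, 429, 0]) cube([30, 49, 2063]);
translate([411, 429, 317]) cube([454, 49, 22]);
translate([411, 429, 567]) cube([454, 49, 22]);
translate([411, 429, 817]) cube([454, 49, 22]);
translate([411, 429, 1067]) cube([454, 49, 22]);
translate([411, 429, 1317]) cube([454, 49, 22]);
translate([411, 429, 1567]) cube([454, 49, 22]);
translate([411, 429, 1817]) cube([454, 49, 22]);


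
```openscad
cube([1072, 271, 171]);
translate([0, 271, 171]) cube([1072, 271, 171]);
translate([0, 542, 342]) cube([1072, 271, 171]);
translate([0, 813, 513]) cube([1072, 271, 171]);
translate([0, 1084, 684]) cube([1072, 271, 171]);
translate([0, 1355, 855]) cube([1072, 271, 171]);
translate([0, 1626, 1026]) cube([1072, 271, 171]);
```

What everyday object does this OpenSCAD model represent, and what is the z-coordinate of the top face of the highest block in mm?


A staircase. The total rise is 1197 mm.

7 identical blocks, each offset up and back from the previous — a staircase. Each step is 171 mm tall and there are 7 of them, so the total rise is 7 × 171 = 1197 mm.


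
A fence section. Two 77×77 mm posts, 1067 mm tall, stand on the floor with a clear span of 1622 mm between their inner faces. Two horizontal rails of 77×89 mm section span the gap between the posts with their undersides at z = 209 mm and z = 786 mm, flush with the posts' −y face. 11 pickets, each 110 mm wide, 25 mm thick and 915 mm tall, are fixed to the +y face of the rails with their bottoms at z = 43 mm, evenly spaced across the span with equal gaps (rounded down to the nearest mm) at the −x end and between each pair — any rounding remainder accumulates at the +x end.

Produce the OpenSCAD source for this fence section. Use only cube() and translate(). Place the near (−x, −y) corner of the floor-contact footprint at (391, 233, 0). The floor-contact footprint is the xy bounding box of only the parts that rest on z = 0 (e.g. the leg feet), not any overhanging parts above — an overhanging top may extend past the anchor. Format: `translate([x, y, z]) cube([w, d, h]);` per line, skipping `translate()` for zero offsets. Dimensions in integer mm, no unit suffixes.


translate([391, 233, 0]) cube([77, 77, 1067]);
translate([2090, 233, 0]) cube([77, 77, 1067]);
translate([468, 233, 209]) cube([1622, 77, 89]);
translate([468, 233, 786]) cube([1622, 77, 89]);
translate([502, 310, 43]) cube([110, 25, 915]);
translate([646, 310, 43]) cube([110, 25, 915]);
translate([790, 310, 43]) cube([110, 25, 915]);
translate([934, 310, 43]) cube([110, 25, 915]);
translate([1078, 310, 43]) cube([110, 25, 915]);
translate([1222, 310, 43]) cube([110, 25, 915]);
translate([1366, 310, 43]) cube([110, 25, 915]);
translate([1510, 310, 43]) cube([110, 25, 915]);
translate([1654, 310, 43]) cube([110, 25, 915]);
translate([1798, 310, 43]) cube([110, 25, 915]);
translate([1942, 310, 43]) cube([110, 25, 915]);


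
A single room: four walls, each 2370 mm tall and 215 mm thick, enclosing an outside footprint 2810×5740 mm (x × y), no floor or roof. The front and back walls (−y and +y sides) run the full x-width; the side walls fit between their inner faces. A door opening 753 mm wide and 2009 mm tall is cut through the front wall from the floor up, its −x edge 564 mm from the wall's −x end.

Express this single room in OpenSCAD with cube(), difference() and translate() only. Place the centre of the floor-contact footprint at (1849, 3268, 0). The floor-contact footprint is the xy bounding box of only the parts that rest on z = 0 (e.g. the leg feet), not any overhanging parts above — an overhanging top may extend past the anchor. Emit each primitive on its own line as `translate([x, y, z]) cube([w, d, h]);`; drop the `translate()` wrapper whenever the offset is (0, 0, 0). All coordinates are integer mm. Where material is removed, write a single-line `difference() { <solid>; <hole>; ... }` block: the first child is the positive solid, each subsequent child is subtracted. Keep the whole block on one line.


difference() { translate([444, 398, 0]) cube([2810, 215, 2370]); translate([1008, 398, 0]) cube([753, 215, 2009]); }
translate([444, 5923, 0]) cube([2810, 215, 2370]);
translate([444, 613, 0]) cube([215, 5310, 2370]);
translate([3039, 613, 0]) cube([215, 5310, 2370]);


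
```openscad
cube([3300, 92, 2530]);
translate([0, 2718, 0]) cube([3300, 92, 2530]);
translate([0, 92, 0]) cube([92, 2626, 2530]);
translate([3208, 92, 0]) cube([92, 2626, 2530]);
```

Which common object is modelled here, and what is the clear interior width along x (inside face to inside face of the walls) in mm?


A house (or room) frame. The interior width is 3116 mm.

Four 2530 mm walls enclosing a rectangle with no floor or roof — a room or house frame. Outside width is 3300 mm and wall thickness is 92 mm, so the interior width is 3300 − 2 × 92 = 3116 mm.


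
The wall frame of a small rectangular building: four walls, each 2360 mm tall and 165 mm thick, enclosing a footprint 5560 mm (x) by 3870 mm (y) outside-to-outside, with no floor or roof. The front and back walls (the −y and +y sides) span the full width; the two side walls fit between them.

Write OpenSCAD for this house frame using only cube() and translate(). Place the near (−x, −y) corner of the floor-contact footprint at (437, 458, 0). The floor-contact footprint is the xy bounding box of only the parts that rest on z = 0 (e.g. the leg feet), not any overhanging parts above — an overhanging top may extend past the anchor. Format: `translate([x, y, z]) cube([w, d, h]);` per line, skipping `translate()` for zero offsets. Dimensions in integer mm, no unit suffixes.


translate([437, 458, 0]) cube([5560, 165, 2360]);
translate([437, 4163, 0]) cube([5560, 165, 2360]);
translate([437, 623, 0]) cube([165, 3540, 2360]);
translate([5832, 623, 0]) cube([165, 3540, 2360]);


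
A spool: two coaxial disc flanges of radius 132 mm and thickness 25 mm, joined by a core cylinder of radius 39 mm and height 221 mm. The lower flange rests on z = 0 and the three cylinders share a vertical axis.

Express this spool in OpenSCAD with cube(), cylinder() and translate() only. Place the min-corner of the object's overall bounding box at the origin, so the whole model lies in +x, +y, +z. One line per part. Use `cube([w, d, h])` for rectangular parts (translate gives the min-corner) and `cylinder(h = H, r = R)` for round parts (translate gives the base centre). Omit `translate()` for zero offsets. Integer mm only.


translate([132, 132, 0]) cylinder(h = 25, r = 132);
translate([132, 132, 25]) cylinder(h = 221, r = 39);
translate([132, 132, 246]) cylinder(h = 25, r = 132);


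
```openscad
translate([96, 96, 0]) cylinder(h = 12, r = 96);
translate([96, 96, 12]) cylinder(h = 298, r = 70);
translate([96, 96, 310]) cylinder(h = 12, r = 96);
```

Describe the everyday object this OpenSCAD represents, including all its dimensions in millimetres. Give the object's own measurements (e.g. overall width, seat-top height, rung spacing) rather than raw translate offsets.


A spool: two coaxial disc flanges of radius 96 mm and thickness 12 mm, joined by a core cylinder of radius 70 mm and height 298 mm. The lower flange rests on z = 0 and the three cylinders share a vertical axis.


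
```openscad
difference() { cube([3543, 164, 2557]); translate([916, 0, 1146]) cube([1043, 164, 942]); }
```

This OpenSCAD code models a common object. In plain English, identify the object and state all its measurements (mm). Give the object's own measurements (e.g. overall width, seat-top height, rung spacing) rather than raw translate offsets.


A wall 3543 mm long (x), 164 mm thick (y), 2557 mm tall, with a rectangular window opening cut through it. The opening is 1043 mm wide and 942 mm tall; its sill is at z = 1146 mm and its near (−x) edge is 916 mm from the wall's −x end. The opening passes through the full wall thickness.


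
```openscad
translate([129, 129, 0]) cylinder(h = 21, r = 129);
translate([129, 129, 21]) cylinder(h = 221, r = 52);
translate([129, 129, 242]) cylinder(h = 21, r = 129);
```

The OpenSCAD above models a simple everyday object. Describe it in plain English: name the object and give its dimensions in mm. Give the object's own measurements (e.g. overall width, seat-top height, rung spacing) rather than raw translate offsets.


A spool: two coaxial disc flanges of radius 129 mm and thickness 21 mm, joined by a core cylinder of radius 52 mm and height 221 mm. The lower flange rests on z = 0 and the three cylinders share a vertical axis.
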